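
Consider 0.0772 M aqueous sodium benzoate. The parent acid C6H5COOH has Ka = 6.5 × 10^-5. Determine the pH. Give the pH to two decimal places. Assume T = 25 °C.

C6H5COO- is the conjugate base of the weak acid C6H5COOH.
Kb = Kw/Ka = 1.0×10^-14 / 6.5 × 10^-5 = 1.54 × 10^-10
From the ICE table, Kb = [OH-]²/(0.0772 − [OH-]) = 1.54 × 10^-10.
Neglecting [OH-] in the denominator: [OH-] = √(1.54 × 10^-10 × 0.0772) = 3.45 × 10^-6 M
pOH = −log(3.45 × 10^-6) = 5.46; pH = 14.00 − 5.46 = 8.54

pH = 8.54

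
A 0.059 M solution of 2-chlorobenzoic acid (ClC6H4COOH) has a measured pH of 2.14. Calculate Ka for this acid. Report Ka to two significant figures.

Ka = 1.0 × 10^-3

[H+] = 10^(-2.14) = 7.24 × 10^-3 M
At equilibrium [HA] = 0.059 − 7.24 × 10^-3 = 5.18 × 10^-2 M
Ka = [H+][A-]/[HA] = (7.24 × 10^-3)² / 5.18 × 10^-2 = 1.0 × 10^-3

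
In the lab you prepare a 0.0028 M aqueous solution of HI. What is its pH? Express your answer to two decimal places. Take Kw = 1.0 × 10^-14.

pH = 2.55

HI is a strong acid and dissociates completely, so [H+] = 0.0028 M.
pH = -log(0.0028) = 2.55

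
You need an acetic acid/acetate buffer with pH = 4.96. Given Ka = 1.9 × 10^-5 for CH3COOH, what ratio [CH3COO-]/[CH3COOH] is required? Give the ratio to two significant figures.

ratio = 1.7

pKa = -log(1.9 × 10^-5) = 4.721
pH = pKa + log(r) ⇒ log(r) = 4.96 − 4.721 = +0.239
r = [CH3COO-]/[CH3COOH] = 10^(+0.239) = 1.73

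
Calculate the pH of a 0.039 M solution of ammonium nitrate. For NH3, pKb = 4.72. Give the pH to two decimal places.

NH4+ is the conjugate acid of the weak base NH3.
Kb = 10^(−4.72) = 1.91 × 10^-5
Ka = Kw/Kb = 1.0×10^-14 / 1.91 × 10^-5 = 5.24 × 10^-10
Let x = [H+] at equilibrium. Ka = x²/(0.039 − x).
Neglecting x in the denominator: x = √(5.24 × 10^-10 × 0.039) = 4.52 × 10^-6 M
Check: 0.012% ionized — well under 5%, approximation valid.
pH = −log[H+] = −log(4.52 × 10^-6) = 5.34

pH = 5.34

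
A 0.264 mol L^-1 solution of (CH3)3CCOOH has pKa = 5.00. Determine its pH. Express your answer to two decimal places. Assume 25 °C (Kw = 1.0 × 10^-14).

pH = 2.79

(CH3)3CCOOH ⇌ (CH3)3CCOO- + H+
Ka = 10^(−5.00) = 1.00 × 10^-5
From the ICE table, Ka = [H+]²/(0.264 − [H+]) = 1.00 × 10^-5.
Since Ka ≪ C₀, [H+] ≈ √(Ka·C₀) = 1.62 × 10^-3 M.
([H+]/C₀ = 0.62% < 5%, so the approximation holds.)
pH = −log(1.62 × 10^-3) = 2.79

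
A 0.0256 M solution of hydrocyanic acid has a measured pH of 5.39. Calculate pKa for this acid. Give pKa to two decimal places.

pKa = 9.19

[H+] = 10^(-5.39) = 4.07 × 10^-6 M
At equilibrium [HA] = 0.0256 − 4.07 × 10^-6 = 2.56 × 10^-2 M
Ka = [H+][A-]/[HA] = (4.07 × 10^-6)² / 2.56 × 10^-2 = 6.47 × 10^-10
pKa = -log(6.47 × 10^-10) = 9.19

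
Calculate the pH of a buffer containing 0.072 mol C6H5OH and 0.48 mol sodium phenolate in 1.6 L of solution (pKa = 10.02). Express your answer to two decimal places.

pH = 10.84

Using pH = pKa + log([base]/[acid]) with [base]/[acid] = 0.48/0.072:
pH = 10.02 + (+0.824) = 10.84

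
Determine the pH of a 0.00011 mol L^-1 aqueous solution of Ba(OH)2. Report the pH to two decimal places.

pH = 10.34

Ba(OH)2 is a strong base (each formula unit releases 2 OH-); [OH-] = 0.00022 M.
pOH = -log(0.00022) = 3.66
pH = 14.00 - 3.66 = 10.34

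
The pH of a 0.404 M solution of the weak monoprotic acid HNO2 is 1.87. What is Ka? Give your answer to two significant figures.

Ka = 4.7 × 10^-4

[H+] = 10^(-1.87) = 1.35 × 10^-2 M
At equilibrium [HA] = 0.404 − 1.35 × 10^-2 = 3.91 × 10^-1 M
Ka = [H+][A-]/[HA] = (1.35 × 10^-2)² / 3.91 × 10^-1 = 4.7 × 10^-4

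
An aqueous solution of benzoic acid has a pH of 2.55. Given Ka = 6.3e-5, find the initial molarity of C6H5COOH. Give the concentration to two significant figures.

[H+] = 10^(-2.55) = 2.82 × 10^-3 M = x
Ka = x²/(C₀ − x) ⇒ C₀ = x + x²/Ka
C₀ = 2.82 × 10^-3 + (2.82 × 10^-3)²/(6.3 × 10^-5) = 1.29 × 10^-1 M

C₀ = 1.3 × 10^-1 M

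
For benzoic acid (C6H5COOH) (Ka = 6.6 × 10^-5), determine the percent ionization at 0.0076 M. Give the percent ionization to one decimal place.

8.9%

C6H5COOH ⇌ C6H5COO- + H+; let x = [H+] at equilibrium.
Solve x² + 6.6e-05x − 5.02e-07 = 0 → x = 6.76 × 10^-4 M
Fraction ionized = 6.76 × 10^-4 / 0.0076 = 0.0889 → 8.9%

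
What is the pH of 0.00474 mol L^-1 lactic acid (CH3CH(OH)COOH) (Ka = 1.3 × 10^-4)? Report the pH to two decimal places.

CH3CH(OH)COOH ⇌ CH3CH(OH)COO- + H+
From the ICE table, Ka = [H+]²/(0.00474 − [H+]) = 1.3 × 10^-4.
Here C₀/Ka ≈ 36.5, so the small-[H+] approximation fails. Use the quadratic:
[H+] = (−Ka + √(Ka² + 4·Ka·C₀))/2 = 7.23 × 10^-4 M
pH = −log(7.23 × 10^-4) = 3.14

pH = 3.14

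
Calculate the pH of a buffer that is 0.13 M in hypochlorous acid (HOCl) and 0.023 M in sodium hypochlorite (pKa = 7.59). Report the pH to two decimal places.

pH = 6.84

Using pH = pKa + log([base]/[acid]) with [base]/[acid] = 0.023/0.13:
pH = 7.59 + (-0.752) = 6.84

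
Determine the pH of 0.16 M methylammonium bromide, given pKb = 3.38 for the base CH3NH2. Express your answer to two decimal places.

pH = 5.71

CH3NH3+ is the conjugate acid of the weak base CH3NH2.
Kb = 10^(−3.38) = 4.17 × 10^-4
Ka = Kw/Kb = 1.0×10^-14 / 4.17 × 10^-4 = 2.40 × 10^-11
Ka = [H+]²/(0.16 − [H+]) = 2.40 × 10^-11
Neglecting [H+] in the denominator: [H+] = √(2.40 × 10^-11 × 0.16) = 1.96 × 10^-6 M
Check: 0.0012% ionized — well under 5%, approximation valid.
pH = −log[H+] = −log(1.96 × 10^-6) = 5.71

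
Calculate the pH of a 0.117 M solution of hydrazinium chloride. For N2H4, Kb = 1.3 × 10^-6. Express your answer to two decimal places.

pH = 4.52

N2H5+ is the conjugate acid of the weak base N2H4.
Ka = Kw/Kb = 1.0×10^-14 / 1.3 × 10^-6 = 7.69 × 10^-9
From the ICE table, Ka = [H+]²/(0.117 − [H+]) = 7.69 × 10^-9.
Since Ka ≪ C₀, [H+] ≈ √(Ka·C₀) = 3.00 × 10^-5 M.
Check: 0.026% ionized — well under 5%, approximation valid.
pH = −log(3.00 × 10^-5) = 4.52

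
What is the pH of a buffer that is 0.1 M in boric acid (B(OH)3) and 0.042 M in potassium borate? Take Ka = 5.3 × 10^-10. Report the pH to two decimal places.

pH = 8.90

pKa = −log(5.3 × 10^-10) = 9.276
Henderson–Hasselbalch: pH = pKa + log([B(OH)4-]/[B(OH)3]) = 9.276 + log(0.042/0.1)
pH = 9.276 + (-0.377) = 8.90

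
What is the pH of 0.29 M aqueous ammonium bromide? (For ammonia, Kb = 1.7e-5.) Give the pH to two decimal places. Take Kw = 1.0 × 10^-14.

NH4+ is the conjugate acid of the weak base NH3.
Ka = Kw/Kb = 1.0×10^-14 / 1.7 × 10^-5 = 5.88 × 10^-10
Let x = [H+] at equilibrium. Ka = x²/(0.29 − x).
Since Ka ≪ C₀, x ≈ √(Ka·C₀) = 1.31 × 10^-5 M.
(x/C₀ = 0.0045% < 5%, so the approximation holds.)
pH = −log(1.31 × 10^-5) = 4.88

pH = 4.88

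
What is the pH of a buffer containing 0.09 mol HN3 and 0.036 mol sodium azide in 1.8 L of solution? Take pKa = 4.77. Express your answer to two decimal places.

pH = pKa + log([A⁻]/[HA]) = 4.77 + log(0.036/0.09)
pH = 4.77 + (-0.398) = 4.37

pH = 4.37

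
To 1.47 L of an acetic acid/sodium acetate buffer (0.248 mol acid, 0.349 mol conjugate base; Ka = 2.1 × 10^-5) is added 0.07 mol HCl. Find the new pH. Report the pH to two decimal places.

After neutralization: n(CH3COOH) = 0.318 mol, n(CH3COO-) = 0.279 mol.
pKa = −log(2.1 × 10^-5) = 4.678
Henderson–Hasselbalch with mole ratio 0.279/0.318: pH = 4.678 + (-0.057)

pH = 4.62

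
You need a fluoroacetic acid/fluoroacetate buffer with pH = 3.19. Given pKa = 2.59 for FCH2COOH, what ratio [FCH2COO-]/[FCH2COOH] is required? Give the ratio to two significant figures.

ratio = 4.0

pH = pKa + log(r) ⇒ log(r) = 3.19 − 2.59 = +0.60
r = [FCH2COO-]/[FCH2COOH] = 10^(+0.60) = 3.98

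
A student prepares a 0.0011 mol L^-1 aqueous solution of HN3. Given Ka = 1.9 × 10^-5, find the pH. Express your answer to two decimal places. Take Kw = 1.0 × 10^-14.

pH = 3.87

HN3 ⇌ N3- + H+
Let x = [H+] at equilibrium. Ka = x²/(0.0011 − x).
x is not negligible relative to C₀; solve x² + 1.9e-05·x − 2.09e-08 = 0.
x = (−Ka + √(Ka² + 4·Ka·C₀))/2 = 1.35 × 10^-4 M
pH = −log[H+] = −log(1.35 × 10^-4) = 3.87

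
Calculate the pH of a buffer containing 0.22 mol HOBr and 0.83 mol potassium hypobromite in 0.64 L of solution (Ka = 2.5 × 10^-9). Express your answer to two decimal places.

pKa = −log(2.5 × 10^-9) = 8.602
Using pH = pKa + log([base]/[acid]) with [base]/[acid] = 0.83/0.22:
pH = 8.602 + (+0.577) = 9.18

pH = 9.18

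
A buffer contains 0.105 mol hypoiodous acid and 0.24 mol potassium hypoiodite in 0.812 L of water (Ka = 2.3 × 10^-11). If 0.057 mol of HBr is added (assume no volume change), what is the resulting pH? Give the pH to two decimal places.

After neutralization: n(HOI) = 0.162 mol, n(OI-) = 0.183 mol.
pKa = −log(2.3 × 10^-11) = 10.638
pH = pKa + log(n_OI-/n_HOI) = 10.638 + log(0.183/0.162) = 10.638 + (+0.053)

pH = 10.69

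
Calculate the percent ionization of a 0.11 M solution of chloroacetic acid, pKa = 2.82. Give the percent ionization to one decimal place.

11.1%

ClCH2COOH ⇌ ClCH2COO- + H+; let x = [H+] at equilibrium.
Ka = 10^(−2.82) = 1.51 × 10^-3
Solve x² + 0.00151x − 0.000166 = 0 → x = 1.22 × 10^-2 M
Fraction ionized = 1.22 × 10^-2 / 0.11 = 0.1109 → 11.1%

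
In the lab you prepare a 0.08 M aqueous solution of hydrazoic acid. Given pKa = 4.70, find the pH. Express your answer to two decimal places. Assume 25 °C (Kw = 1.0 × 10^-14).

pH = 2.90

HN3 ⇌ N3- + H+
Ka = 10^(−4.70) = 2.00 × 10^-5
Ka = [H+]²/(0.08 − [H+]) = 2.00 × 10^-5
Since Ka ≪ C₀, [H+] ≈ √(Ka·C₀) = 1.26 × 10^-3 M.
([H+]/C₀ = 1.6% < 5%, so the approximation holds.)
pH = −log[H+] = −log(1.26 × 10^-3) = 2.90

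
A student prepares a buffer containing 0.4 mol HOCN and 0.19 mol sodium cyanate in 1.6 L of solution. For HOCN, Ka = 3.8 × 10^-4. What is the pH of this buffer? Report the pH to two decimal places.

pKa = −log(3.8 × 10^-4) = 3.420
Using pH = pKa + log([base]/[acid]) with [base]/[acid] = 0.19/0.4:
pH = 3.420 + (-0.323) = 3.10

pH = 3.10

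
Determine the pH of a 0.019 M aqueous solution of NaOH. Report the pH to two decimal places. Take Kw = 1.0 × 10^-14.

pH = 12.28

NaOH is a strong base; [OH-] = 0.019 M.
pOH = -log(0.019) = 1.72
pH = 14.00 - 1.72 = 12.28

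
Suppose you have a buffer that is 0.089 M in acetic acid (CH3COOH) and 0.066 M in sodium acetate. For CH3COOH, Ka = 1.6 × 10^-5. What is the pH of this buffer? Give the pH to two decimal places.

pKa = −log(1.6 × 10^-5) = 4.796
Henderson–Hasselbalch: pH = pKa + log([CH3COO-]/[CH3COOH]) = 4.796 + log(0.066/0.089)
pH = 4.796 + (-0.130) = 4.67

pH = 4.67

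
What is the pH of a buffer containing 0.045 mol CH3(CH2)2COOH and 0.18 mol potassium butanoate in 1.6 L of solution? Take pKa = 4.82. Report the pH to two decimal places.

pH = 5.42

pH = pKa + log([A⁻]/[HA]) = 4.82 + log(0.18/0.045)
pH = 4.82 + (+0.602) = 5.42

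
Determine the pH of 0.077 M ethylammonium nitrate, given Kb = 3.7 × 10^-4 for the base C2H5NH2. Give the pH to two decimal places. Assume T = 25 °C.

pH = 5.84

C2H5NH3+ is the conjugate acid of the weak base C2H5NH2.
Ka = Kw/Kb = 1.0×10^-14 / 3.7 × 10^-4 = 2.70 × 10^-11
Ka = [H+]²/(0.077 − [H+]) = 2.70 × 10^-11
Assume [H+] ≪ 0.077: [H+] ≈ √(2.70 × 10^-11 × 0.077) = 1.44 × 10^-6 M
Check: 0.0019% ionized — well under 5%, approximation valid.
pH = −log[H+] = −log(1.44 × 10^-6) = 5.84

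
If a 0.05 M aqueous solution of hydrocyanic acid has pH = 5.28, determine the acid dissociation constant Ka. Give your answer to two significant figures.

[H+] = 10^(-5.28) = 5.25 × 10^-6 M
At equilibrium [HA] = 0.05 − 5.25 × 10^-6 = 5.00 × 10^-2 M
Ka = [H+][A-]/[HA] = (5.25 × 10^-6)² / 5.00 × 10^-2 = 5.5 × 10^-10

Ka = 5.5 × 10^-10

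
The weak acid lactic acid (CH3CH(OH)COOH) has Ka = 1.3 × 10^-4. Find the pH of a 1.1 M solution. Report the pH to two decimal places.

pH = 1.92

CH3CH(OH)COOH ⇌ CH3CH(OH)COO- + H+
Ka = [H+]²/(1.1 − [H+]) = 1.3 × 10^-4
Since Ka ≪ C₀, [H+] ≈ √(Ka·C₀) = 1.20 × 10^-2 M.
Check: 1.1% ionized — well under 5%, approximation valid.
pH = −log(1.20 × 10^-2) = 1.92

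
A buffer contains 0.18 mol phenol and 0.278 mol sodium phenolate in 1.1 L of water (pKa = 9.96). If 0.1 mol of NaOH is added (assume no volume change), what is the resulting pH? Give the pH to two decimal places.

pH = 10.63

OH- converts C6H5OH to C6H5O-: C6H5OH → 0.08 mol, C6H5O- → 0.378 mol.
Henderson–Hasselbalch with mole ratio 0.378/0.08: pH = 9.96 + (+0.674)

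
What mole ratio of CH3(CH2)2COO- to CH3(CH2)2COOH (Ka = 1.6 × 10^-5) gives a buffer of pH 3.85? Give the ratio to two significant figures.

pKa = -log(1.6 × 10^-5) = 4.796
pH = pKa + log(r) ⇒ log(r) = 3.85 − 4.796 = -0.946
r = [CH3(CH2)2COO-]/[CH3(CH2)2COOH] = 10^(-0.946) = 0.113

ratio = 0.11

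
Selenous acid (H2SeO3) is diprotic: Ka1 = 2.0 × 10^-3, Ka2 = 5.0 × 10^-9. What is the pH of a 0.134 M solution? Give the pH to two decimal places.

Since Ka1 ≫ Ka2, the first ionization dominates [H+].
Ka1 = x²/(0.134 − x) = 2.0 × 10^-3
Solving the quadratic: x = (−Ka1 + √(Ka1² + 4·Ka1·C₀))/2 = 1.54 × 10^-2 M
pH = −log(1.54 × 10^-2) = 1.81

pH = 1.81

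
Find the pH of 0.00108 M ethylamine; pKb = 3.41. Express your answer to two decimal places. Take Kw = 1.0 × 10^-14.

pH = 10.68

C2H5NH2 + H2O ⇌ C2H5NH3+ + OH-
Kb = 10^(−3.41) = 3.89 × 10^-4
From the ICE table, Kb = x²/(0.00108 − x) = 3.89 × 10^-4.
x is not negligible relative to C₀; solve x² + 0.000389·x − 4.2e-07 = 0.
x = (−Kb + √(Kb² + 4·Kb·C₀))/2 = 4.82 × 10^-4 M
pOH = −log(4.82 × 10^-4) = 3.32; pH = 14.00 − 3.32 = 10.68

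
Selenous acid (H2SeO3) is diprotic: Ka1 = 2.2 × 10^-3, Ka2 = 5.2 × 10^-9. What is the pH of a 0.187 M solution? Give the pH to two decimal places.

Ka1 ≫ Ka2, so treat the first dissociation as the only significant source of H+.
Ka1 = x²/(0.187 − x) = 2.2 × 10^-3
Solving the quadratic: x = (−Ka1 + √(Ka1² + 4·Ka1·C₀))/2 = 1.92 × 10^-2 M
pH = −log(1.92 × 10^-2) = 1.72

pH = 1.72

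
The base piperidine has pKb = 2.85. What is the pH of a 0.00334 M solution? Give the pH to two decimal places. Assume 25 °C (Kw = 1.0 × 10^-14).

pH = 11.20

C5H10NH + H2O ⇌ C5H10NH2+ + OH-
Kb = 10^(−2.85) = 1.41 × 10^-3
From the ICE table, Kb = x²/(0.00334 − x) = 1.41 × 10^-3.
x is not negligible relative to C₀; solve x² + 0.00141·x − 4.71e-06 = 0.
x = (−Kb + √(Kb² + 4·Kb·C₀))/2 = 1.58 × 10^-3 M
pOH = 2.80, so pH = 14.00 − pOH = 11.20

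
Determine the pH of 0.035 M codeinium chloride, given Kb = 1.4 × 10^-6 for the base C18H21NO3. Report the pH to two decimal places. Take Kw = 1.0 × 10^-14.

C18H22NO3+ is the conjugate acid of the weak base C18H21NO3.
Ka = Kw/Kb = 1.0×10^-14 / 1.4 × 10^-6 = 7.14 × 10^-9
From the ICE table, Ka = [H+]²/(0.035 − [H+]) = 7.14 × 10^-9.
Neglecting [H+] in the denominator: [H+] = √(7.14 × 10^-9 × 0.035) = 1.58 × 10^-5 M
pH = −log[H+] = −log(1.58 × 10^-5) = 4.80

pH = 4.80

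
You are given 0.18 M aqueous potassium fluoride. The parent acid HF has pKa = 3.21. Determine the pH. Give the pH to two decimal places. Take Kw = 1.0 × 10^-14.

F- is the conjugate base of the weak acid HF.
Ka = 10^(−3.21) = 6.17 × 10^-4
Kb = Kw/Ka = 1.0×10^-14 / 6.17 × 10^-4 = 1.62 × 10^-11
From the ICE table, Kb = [OH-]²/(0.18 − [OH-]) = 1.62 × 10^-11.
Neglecting [OH-] in the denominator: [OH-] = √(1.62 × 10^-11 × 0.18) = 1.71 × 10^-6 M
Check: 0.00095% ionized — well under 5%, approximation valid.
pOH = −log(1.71 × 10^-6) = 5.77; pH = 14.00 − 5.77 = 8.23

pH = 8.23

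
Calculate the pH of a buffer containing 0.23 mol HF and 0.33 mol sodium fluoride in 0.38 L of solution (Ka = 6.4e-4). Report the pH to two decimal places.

pH = 3.35

pKa = −log(6.4 × 10^-4) = 3.194
pH = pKa + log([A⁻]/[HA]) = 3.194 + log(0.33/0.23)
pH = 3.194 + (+0.157) = 3.35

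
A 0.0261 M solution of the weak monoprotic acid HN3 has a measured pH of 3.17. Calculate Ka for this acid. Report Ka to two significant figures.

[H+] = 10^(-3.17) = 6.76 × 10^-4 M
At equilibrium [HA] = 0.0261 − 6.76 × 10^-4 = 2.54 × 10^-2 M
Ka = [H+][A-]/[HA] = (6.76 × 10^-4)² / 2.54 × 10^-2 = 1.8 × 10^-5

Ka = 1.8 × 10^-5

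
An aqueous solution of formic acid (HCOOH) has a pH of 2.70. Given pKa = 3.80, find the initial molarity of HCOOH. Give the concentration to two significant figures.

C₀ = 2.7 × 10^-2 M

[H+] = 10^(-2.70) = 2.00 × 10^-3 M = x
Ka = 10^(−3.80) = 1.58 × 10^-4
Ka = x²/(C₀ − x) ⇒ C₀ = x + x²/Ka
C₀ = 2.00 × 10^-3 + (2.00 × 10^-3)²/(1.58 × 10^-4) = 2.73 × 10^-2 M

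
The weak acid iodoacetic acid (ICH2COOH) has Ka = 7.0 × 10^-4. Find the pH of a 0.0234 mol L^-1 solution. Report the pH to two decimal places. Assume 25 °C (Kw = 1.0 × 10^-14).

ICH2COOH ⇌ ICH2COO- + H+
Ka = x²/(0.0234 − x) = 7.0 × 10^-4
Here C₀/Ka ≈ 33.4, so the small-x approximation fails. Use the quadratic:
x = (−Ka + √(Ka² + 4·Ka·C₀))/2 = 3.71 × 10^-3 M
pH = −log(3.71 × 10^-3) = 2.43

pH = 2.43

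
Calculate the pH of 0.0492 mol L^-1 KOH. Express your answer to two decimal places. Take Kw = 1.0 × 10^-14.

KOH is a strong base; [OH-] = 0.0492 M.
pOH = -log(0.0492) = 1.31
pH = 14.00 - 1.31 = 12.69

pH = 12.69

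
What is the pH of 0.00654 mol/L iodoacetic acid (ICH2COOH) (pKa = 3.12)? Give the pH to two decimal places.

ICH2COOH ⇌ ICH2COO- + H+
Ka = 10^(−3.12) = 7.59 × 10^-4
Let x = [H+] at equilibrium. Ka = x²/(0.00654 − x).
Here C₀/Ka ≈ 8.62, so the small-x approximation fails. Use the quadratic:
x = [−0.000759 + √(0.000759² + 1.99e-05)]/2 = 1.88 × 10^-3 M
pH = −log[H+] = −log(1.88 × 10^-3) = 2.73

pH = 2.73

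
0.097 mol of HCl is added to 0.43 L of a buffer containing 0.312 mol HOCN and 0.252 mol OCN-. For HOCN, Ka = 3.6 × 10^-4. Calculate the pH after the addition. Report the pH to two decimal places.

After neutralization: n(HOCN) = 0.409 mol, n(OCN-) = 0.155 mol.
pKa = −log(3.6 × 10^-4) = 3.444
Henderson–Hasselbalch with mole ratio 0.155/0.409: pH = 3.444 + (-0.421)

pH = 3.02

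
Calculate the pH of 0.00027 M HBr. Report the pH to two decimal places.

pH = 3.57

HBr is a strong acid and dissociates completely, so [H+] = 0.00027 M.
pH = -log(0.00027) = 3.57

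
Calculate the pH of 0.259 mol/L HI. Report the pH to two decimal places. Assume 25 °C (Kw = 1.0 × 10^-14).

pH = 0.59

HI is a strong acid and dissociates completely, so [H+] = 0.259 M.
pH = -log(0.259) = 0.59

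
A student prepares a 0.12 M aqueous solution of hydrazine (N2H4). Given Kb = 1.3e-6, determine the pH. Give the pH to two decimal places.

pH = 10.60

N2H4 + H2O ⇌ N2H5+ + OH-
From the ICE table, Kb = [OH-]²/(0.12 − [OH-]) = 1.3 × 10^-6.
Since Kb ≪ C₀, [OH-] ≈ √(Kb·C₀) = 3.95 × 10^-4 M.
pOH = −log(3.95 × 10^-4) = 3.40; pH = 14.00 − 3.40 = 10.60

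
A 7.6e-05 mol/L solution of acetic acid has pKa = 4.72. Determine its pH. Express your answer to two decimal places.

CH3COOH ⇌ CH3COO- + H+
Ka = 10^(−4.72) = 1.91 × 10^-5
Ka = [H+]²/(7.6e-05 − [H+]) = 1.91 × 10^-5
Here C₀/Ka ≈ 3.98, so the small-[H+] approximation fails. Use the quadratic:
[H+] = (−Ka + √(Ka² + 4·Ka·C₀))/2 = 2.97 × 10^-5 M
pH = −log(2.97 × 10^-5) = 4.53

pH = 4.53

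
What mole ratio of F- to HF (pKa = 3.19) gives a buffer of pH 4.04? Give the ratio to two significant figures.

ratio = 7.1

pH = pKa + log(r) ⇒ log(r) = 4.04 − 3.19 = +0.85
r = [F-]/[HF] = 10^(+0.85) = 7.08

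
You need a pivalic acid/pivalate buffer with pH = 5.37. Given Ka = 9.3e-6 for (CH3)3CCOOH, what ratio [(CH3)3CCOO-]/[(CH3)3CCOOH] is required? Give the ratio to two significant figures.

pKa = -log(9.3 × 10^-6) = 5.032
pH = pKa + log(r) ⇒ log(r) = 5.37 − 5.032 = +0.338
r = [(CH3)3CCOO-]/[(CH3)3CCOOH] = 10^(+0.338) = 2.18

ratio = 2.2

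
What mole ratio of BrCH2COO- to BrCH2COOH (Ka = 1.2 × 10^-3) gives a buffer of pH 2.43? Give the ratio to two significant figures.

pKa = -log(1.2 × 10^-3) = 2.921
pH = pKa + log(r) ⇒ log(r) = 2.43 − 2.921 = -0.491
r = [BrCH2COO-]/[BrCH2COOH] = 10^(-0.491) = 0.323

ratio = 0.32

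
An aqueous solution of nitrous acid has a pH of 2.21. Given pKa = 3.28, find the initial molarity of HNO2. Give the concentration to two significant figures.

[H+] = 10^(-2.21) = 6.17 × 10^-3 M = x
Ka = 10^(−3.28) = 5.25 × 10^-4
Ka = x²/(C₀ − x) ⇒ C₀ = x + x²/Ka
C₀ = 6.17 × 10^-3 + (6.17 × 10^-3)²/(5.25 × 10^-4) = 7.87 × 10^-2 M

C₀ = 7.9 × 10^-2 M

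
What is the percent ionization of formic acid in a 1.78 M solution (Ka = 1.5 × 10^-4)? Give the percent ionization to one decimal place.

0.9%

HCOOH ⇌ HCOO- + H+; let x = [H+] at equilibrium.
x ≈ √(Ka·C₀) = √(1.5 × 10^-4 × 1.78) = 1.63 × 10^-2 M
% ionization = x/C₀ × 100% = 1.63 × 10^-2/1.78 × 100% = 0.9%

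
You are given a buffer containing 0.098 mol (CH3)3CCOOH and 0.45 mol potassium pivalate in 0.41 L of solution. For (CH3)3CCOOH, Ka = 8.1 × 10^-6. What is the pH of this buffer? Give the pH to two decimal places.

pH = 5.75

pKa = −log(8.1 × 10^-6) = 5.092
Using pH = pKa + log([base]/[acid]) with [base]/[acid] = 0.45/0.098:
pH = 5.092 + (+0.662) = 5.75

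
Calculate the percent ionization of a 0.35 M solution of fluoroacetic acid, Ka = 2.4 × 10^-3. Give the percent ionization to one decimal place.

FCH2COOH ⇌ FCH2COO- + H+; let x = [H+] at equilibrium.
Ka = x²/(C₀ − x); solving the quadratic gives x = 2.78 × 10^-2 M.
% ionization = x/C₀ × 100% = 2.78 × 10^-2/0.35 × 100% = 7.9%

7.9%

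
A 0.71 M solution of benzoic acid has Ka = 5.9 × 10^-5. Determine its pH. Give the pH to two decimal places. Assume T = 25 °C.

pH = 2.19

C6H5COOH ⇌ C6H5COO- + H+
Ka = x²/(0.71 − x) = 5.9 × 10^-5
Assume x ≪ 0.71: x ≈ √(5.9 × 10^-5 × 0.71) = 6.47 × 10^-3 M
pH = −log[H+] = −log(6.47 × 10^-3) = 2.19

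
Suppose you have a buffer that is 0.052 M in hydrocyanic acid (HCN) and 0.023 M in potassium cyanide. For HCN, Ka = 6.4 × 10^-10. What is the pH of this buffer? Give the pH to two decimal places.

pH = 8.84

pKa = −log(6.4 × 10^-10) = 9.194
Using pH = pKa + log([base]/[acid]) with [base]/[acid] = 0.023/0.052:
pH = 9.194 + (-0.354) = 8.84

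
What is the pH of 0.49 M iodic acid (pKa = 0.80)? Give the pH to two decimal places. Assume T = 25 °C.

pH = 0.68

HIO3 ⇌ IO3- + H+
Ka = 10^(−0.80) = 1.58 × 10^-1
Ka = x²/(0.49 − x) = 1.58 × 10^-1
The 5% rule fails; solving x² + Ka·x − Ka·C₀ = 0 exactly:
x = (−Ka + √(Ka² + 4·Ka·C₀))/2 = 2.10 × 10^-1 M
pH = −log[H+] = −log(2.10 × 10^-1) = 0.68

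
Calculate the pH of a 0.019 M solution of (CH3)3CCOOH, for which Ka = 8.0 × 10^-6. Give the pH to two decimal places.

pH = 3.41

(CH3)3CCOOH ⇌ (CH3)3CCOO- + H+
From the ICE table, Ka = x²/(0.019 − x) = 8.0 × 10^-6.
Since Ka ≪ C₀, x ≈ √(Ka·C₀) = 3.90 × 10^-4 M.
pH = −log(3.90 × 10^-4) = 3.41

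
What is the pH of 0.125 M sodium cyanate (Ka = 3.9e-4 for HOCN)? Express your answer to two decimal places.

pH = 8.25

OCN- is the conjugate base of the weak acid HOCN.
Kb = Kw/Ka = 1.0×10^-14 / 3.9 × 10^-4 = 2.56 × 10^-11
Kb = [OH-]²/(0.125 − [OH-]) = 2.56 × 10^-11
Assume [OH-] ≪ 0.125: [OH-] ≈ √(2.56 × 10^-11 × 0.125) = 1.79 × 10^-6 M
pOH = 5.75, so pH = 14.00 − pOH = 8.25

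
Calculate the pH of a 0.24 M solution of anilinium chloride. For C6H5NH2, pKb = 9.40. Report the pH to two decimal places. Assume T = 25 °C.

C6H5NH3+ is the conjugate acid of the weak base C6H5NH2.
Kb = 10^(−9.40) = 3.98 × 10^-10
Ka = Kw/Kb = 1.0×10^-14 / 3.98 × 10^-10 = 2.51 × 10^-5
Let x = [H+] at equilibrium. Ka = x²/(0.24 − x).
Since Ka ≪ C₀, x ≈ √(Ka·C₀) = 2.45 × 10^-3 M.
Check: 1% ionized — well under 5%, approximation valid.
pH = −log[H+] = −log(2.45 × 10^-3) = 2.61

pH = 2.61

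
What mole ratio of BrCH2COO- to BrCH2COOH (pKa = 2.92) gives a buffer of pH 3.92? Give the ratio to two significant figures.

pH = pKa + log(r) ⇒ log(r) = 3.92 − 2.92 = +1.00
r = [BrCH2COO-]/[BrCH2COOH] = 10^(+1.00) = 10

ratio = 10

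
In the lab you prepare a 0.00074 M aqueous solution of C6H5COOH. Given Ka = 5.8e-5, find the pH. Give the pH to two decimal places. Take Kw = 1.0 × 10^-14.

C6H5COOH ⇌ C6H5COO- + H+
From the ICE table, Ka = [H+]²/(0.00074 − [H+]) = 5.8 × 10^-5.
The 5% rule fails; solving [H+]² + Ka·[H+] − Ka·C₀ = 0 exactly:
[H+] = (−Ka + √(Ka² + 4·Ka·C₀))/2 = 1.80 × 10^-4 M
pH = −log(1.80 × 10^-4) = 3.74

pH = 3.74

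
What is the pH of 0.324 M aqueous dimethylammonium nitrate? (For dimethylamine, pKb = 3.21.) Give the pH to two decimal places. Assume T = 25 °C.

pH = 5.64

(CH3)2NH2+ is the conjugate acid of the weak base (CH3)2NH.
Kb = 10^(−3.21) = 6.17 × 10^-4
Ka = Kw/Kb = 1.0×10^-14 / 6.17 × 10^-4 = 1.62 × 10^-11
From the ICE table, Ka = [H+]²/(0.324 − [H+]) = 1.62 × 10^-11.
Assume [H+] ≪ 0.324: [H+] ≈ √(1.62 × 10^-11 × 0.324) = 2.29 × 10^-6 M
([H+]/C₀ = 0.00071% < 5%, so the approximation holds.)
pH = −log[H+] = −log(2.29 × 10^-6) = 5.64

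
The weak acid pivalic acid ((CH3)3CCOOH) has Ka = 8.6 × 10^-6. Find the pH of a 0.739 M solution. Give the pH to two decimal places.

(CH3)3CCOOH ⇌ (CH3)3CCOO- + H+
Ka = x²/(0.739 − x) = 8.6 × 10^-6
Neglecting x in the denominator: x = √(8.6 × 10^-6 × 0.739) = 2.52 × 10^-3 M
Check: 0.34% ionized — well under 5%, approximation valid.
pH = −log(2.52 × 10^-3) = 2.60

pH = 2.60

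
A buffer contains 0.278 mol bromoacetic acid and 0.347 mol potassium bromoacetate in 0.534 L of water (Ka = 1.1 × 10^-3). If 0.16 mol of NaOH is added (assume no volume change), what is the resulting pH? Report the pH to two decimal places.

pH = 3.59

OH- converts BrCH2COOH to BrCH2COO-: BrCH2COOH → 0.118 mol, BrCH2COO- → 0.507 mol.
pKa = −log(1.1 × 10^-3) = 2.959
Henderson–Hasselbalch with mole ratio 0.507/0.118: pH = 2.959 + (+0.633)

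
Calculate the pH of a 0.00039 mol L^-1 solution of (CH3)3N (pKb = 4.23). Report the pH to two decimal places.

(CH3)3N + H2O ⇌ (CH3)3NH+ + OH-
Kb = 10^(−4.23) = 5.89 × 10^-5
From the ICE table, Kb = [OH-]²/(0.00039 − [OH-]) = 5.89 × 10^-5.
The 5% rule fails; solving [OH-]² + Kb·[OH-] − Kb·C₀ = 0 exactly:
[OH-] = [−5.89e-05 + √(5.89e-05² + 9.19e-08)]/2 = 1.25 × 10^-4 M
pOH = −log(1.25 × 10^-4) = 3.90; pH = 14.00 − 3.90 = 10.10

pH = 10.10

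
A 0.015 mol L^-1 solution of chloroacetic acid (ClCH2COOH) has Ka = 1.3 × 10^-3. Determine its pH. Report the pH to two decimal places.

pH = 2.42

ClCH2COOH ⇌ ClCH2COO- + H+
From the ICE table, Ka = x²/(0.015 − x) = 1.3 × 10^-3.
The 5% rule fails; solving x² + Ka·x − Ka·C₀ = 0 exactly:
x = (−Ka + √(Ka² + 4·Ka·C₀))/2 = 3.81 × 10^-3 M
pH = −log(3.81 × 10^-3) = 2.42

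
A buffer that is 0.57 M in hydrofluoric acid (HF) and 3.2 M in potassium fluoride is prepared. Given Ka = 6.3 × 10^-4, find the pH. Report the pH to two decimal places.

pH = 3.95

pKa = −log(6.3 × 10^-4) = 3.201
Henderson–Hasselbalch: pH = pKa + log([F-]/[HF]) = 3.201 + log(3.2/0.57)
pH = 3.201 + (+0.749) = 3.95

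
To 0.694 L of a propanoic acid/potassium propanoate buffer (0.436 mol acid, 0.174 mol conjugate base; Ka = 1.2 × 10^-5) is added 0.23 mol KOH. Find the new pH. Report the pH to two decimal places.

After neutralization: n(CH3CH2COOH) = 0.206 mol, n(CH3CH2COO-) = 0.404 mol.
pKa = −log(1.2 × 10^-5) = 4.921
Henderson–Hasselbalch with mole ratio 0.404/0.206: pH = 4.921 + (+0.293)

pH = 5.21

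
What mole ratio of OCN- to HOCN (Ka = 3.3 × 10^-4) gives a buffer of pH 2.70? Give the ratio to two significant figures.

ratio = 0.17

pKa = -log(3.3 × 10^-4) = 3.481
pH = pKa + log(r) ⇒ log(r) = 2.70 − 3.481 = -0.781
r = [OCN-]/[HOCN] = 10^(-0.781) = 0.166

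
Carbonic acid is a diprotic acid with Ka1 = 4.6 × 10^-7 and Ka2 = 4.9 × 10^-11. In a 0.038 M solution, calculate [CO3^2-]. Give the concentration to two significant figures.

First ionization gives [H+] ≈ [HCO3-] = 1.32 × 10^-4 M.
Second step: Ka2 = [H+][CO3^2-]/[HCO3-] ≈ [CO3^2-] (since [H+] ≈ [HCO3-]).
So [CO3^2-] ≈ Ka2.

4.9 × 10^-11 M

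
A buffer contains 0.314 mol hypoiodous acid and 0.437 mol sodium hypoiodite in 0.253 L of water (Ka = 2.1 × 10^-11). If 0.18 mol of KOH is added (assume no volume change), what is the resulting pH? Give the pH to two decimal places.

pH = 11.34

After neutralization: n(HOI) = 0.134 mol, n(OI-) = 0.617 mol.
pKa = −log(2.1 × 10^-11) = 10.678
Henderson–Hasselbalch with mole ratio 0.617/0.134: pH = 10.678 + (+0.663)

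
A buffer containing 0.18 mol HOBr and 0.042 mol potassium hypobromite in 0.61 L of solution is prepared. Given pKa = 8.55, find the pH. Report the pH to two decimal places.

Using pH = pKa + log([base]/[acid]) with [base]/[acid] = 0.042/0.18:
pH = 8.55 + (-0.632) = 7.92

pH = 7.92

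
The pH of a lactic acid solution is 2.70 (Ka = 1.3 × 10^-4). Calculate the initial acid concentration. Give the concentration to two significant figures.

C₀ = 3.3 × 10^-2 M

[H+] = 10^(-2.70) = 2.00 × 10^-3 M = x
Ka = x²/(C₀ − x) ⇒ C₀ = x + x²/Ka
C₀ = 2.00 × 10^-3 + (2.00 × 10^-3)²/(1.3 × 10^-4) = 3.28 × 10^-2 M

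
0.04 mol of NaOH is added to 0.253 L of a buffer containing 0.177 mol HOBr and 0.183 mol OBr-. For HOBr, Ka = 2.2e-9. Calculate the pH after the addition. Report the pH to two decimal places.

OH- converts HOBr to OBr-: HOBr → 0.137 mol, OBr- → 0.223 mol.
pKa = −log(2.2 × 10^-9) = 8.658
pH = pKa + log(n_OBr-/n_HOBr) = 8.658 + log(0.223/0.137) = 8.658 + (+0.212)

pH = 8.87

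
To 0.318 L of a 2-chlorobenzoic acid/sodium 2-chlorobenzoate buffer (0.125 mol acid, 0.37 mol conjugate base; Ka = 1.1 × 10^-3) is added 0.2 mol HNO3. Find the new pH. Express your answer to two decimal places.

pH = 2.68

After neutralization: n(ClC6H4COOH) = 0.325 mol, n(ClC6H4COO-) = 0.17 mol.
pKa = −log(1.1 × 10^-3) = 2.959
Henderson–Hasselbalch with mole ratio 0.17/0.325: pH = 2.959 + (-0.281)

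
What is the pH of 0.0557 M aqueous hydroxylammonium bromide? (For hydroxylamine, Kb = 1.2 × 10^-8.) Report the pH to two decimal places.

pH = 3.67

NH3OH+ is the conjugate acid of the weak base NH2OH.
Ka = Kw/Kb = 1.0×10^-14 / 1.2 × 10^-8 = 8.33 × 10^-7
From the ICE table, Ka = x²/(0.0557 − x) = 8.33 × 10^-7.
Since Ka ≪ C₀, x ≈ √(Ka·C₀) = 2.15 × 10^-4 M.
(x/C₀ = 0.39% < 5%, so the approximation holds.)
pH = −log(2.15 × 10^-4) = 3.67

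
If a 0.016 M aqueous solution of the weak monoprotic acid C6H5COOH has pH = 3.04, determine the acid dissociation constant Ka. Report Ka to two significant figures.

[H+] = 10^(-3.04) = 9.12 × 10^-4 M
At equilibrium [HA] = 0.016 − 9.12 × 10^-4 = 1.51 × 10^-2 M
Ka = [H+][A-]/[HA] = (9.12 × 10^-4)² / 1.51 × 10^-2 = 5.5 × 10^-5

Ka = 5.5 × 10^-5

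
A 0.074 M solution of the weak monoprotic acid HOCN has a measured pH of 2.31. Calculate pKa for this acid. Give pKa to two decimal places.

[H+] = 10^(-2.31) = 4.90 × 10^-3 M
At equilibrium [HA] = 0.074 − 4.90 × 10^-3 = 6.91 × 10^-2 M
Ka = [H+][A-]/[HA] = (4.90 × 10^-3)² / 6.91 × 10^-2 = 3.47 × 10^-4
pKa = -log(3.47 × 10^-4) = 3.46

pKa = 3.46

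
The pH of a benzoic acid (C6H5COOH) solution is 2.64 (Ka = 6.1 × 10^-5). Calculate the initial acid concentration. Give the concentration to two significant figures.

[H+] = 10^(-2.64) = 2.29 × 10^-3 M = x
Ka = x²/(C₀ − x) ⇒ C₀ = x + x²/Ka
C₀ = 2.29 × 10^-3 + (2.29 × 10^-3)²/(6.1 × 10^-5) = 8.83 × 10^-2 M

C₀ = 8.8 × 10^-2 M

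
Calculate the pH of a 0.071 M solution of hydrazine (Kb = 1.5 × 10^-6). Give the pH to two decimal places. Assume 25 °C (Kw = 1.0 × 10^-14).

pH = 10.51

N2H4 + H2O ⇌ N2H5+ + OH-
Kb = x²/(0.071 − x) = 1.5 × 10^-6
Since Kb ≪ C₀, x ≈ √(Kb·C₀) = 3.26 × 10^-4 M.
(x/C₀ = 0.46% < 5%, so the approximation holds.)
pOH = 3.49, so pH = 14.00 − pOH = 10.51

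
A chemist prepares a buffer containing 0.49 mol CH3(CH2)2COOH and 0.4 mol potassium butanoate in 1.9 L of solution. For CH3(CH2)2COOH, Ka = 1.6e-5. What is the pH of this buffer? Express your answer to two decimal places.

pH = 4.71

pKa = −log(1.6 × 10^-5) = 4.796
Using pH = pKa + log([base]/[acid]) with [base]/[acid] = 0.4/0.49:
pH = 4.796 + (-0.088) = 4.71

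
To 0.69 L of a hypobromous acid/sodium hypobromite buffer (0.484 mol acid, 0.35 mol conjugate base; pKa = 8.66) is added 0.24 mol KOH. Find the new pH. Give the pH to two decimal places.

pH = 9.04

OH- converts HOBr to OBr-: HOBr → 0.244 mol, OBr- → 0.59 mol.
pH = pKa + log(n_OBr-/n_HOBr) = 8.66 + log(0.59/0.244) = 8.66 + (+0.383)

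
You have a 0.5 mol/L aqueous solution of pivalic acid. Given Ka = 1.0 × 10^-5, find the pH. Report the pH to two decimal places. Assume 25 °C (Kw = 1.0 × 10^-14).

pH = 2.65

(CH3)3CCOOH ⇌ (CH3)3CCOO- + H+
From the ICE table, Ka = x²/(0.5 − x) = 1.0 × 10^-5.
Neglecting x in the denominator: x = √(1.0 × 10^-5 × 0.5) = 2.24 × 10^-3 M
pH = −log[H+] = −log(2.24 × 10^-3) = 2.65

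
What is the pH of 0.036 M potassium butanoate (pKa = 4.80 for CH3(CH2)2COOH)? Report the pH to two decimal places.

pH = 8.68

CH3(CH2)2COO- is the conjugate base of the weak acid CH3(CH2)2COOH.
Ka = 10^(−4.80) = 1.58 × 10^-5
Kb = Kw/Ka = 1.0×10^-14 / 1.58 × 10^-5 = 6.33 × 10^-10
Kb = [OH-]²/(0.036 − [OH-]) = 6.33 × 10^-10
Since Kb ≪ C₀, [OH-] ≈ √(Kb·C₀) = 4.77 × 10^-6 M.
Check: 0.013% ionized — well under 5%, approximation valid.
pOH = −log(4.77 × 10^-6) = 5.32; pH = 14.00 − 5.32 = 8.68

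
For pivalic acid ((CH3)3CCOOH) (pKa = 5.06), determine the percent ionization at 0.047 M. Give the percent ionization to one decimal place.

(CH3)3CCOOH ⇌ (CH3)3CCOO- + H+; let x = [H+] at equilibrium.
Ka = 10^(−5.06) = 8.71 × 10^-6
x ≈ √(Ka·C₀) = √(8.71 × 10^-6 × 0.047) = 6.40 × 10^-4 M
% ionization = x/C₀ × 100% = 6.40 × 10^-4/0.047 × 100% = 1.4%

1.4%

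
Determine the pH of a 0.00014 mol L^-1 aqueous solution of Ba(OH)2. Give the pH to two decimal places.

Ba(OH)2 is a strong base (each formula unit releases 2 OH-); [OH-] = 0.00028 M.
pOH = -log(0.00028) = 3.55
pH = 14.00 - 3.55 = 10.45

pH = 10.45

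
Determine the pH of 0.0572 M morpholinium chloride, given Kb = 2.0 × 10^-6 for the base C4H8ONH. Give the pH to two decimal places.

pH = 4.77

C4H8ONH2+ is the conjugate acid of the weak base C4H8ONH.
Ka = Kw/Kb = 1.0×10^-14 / 2.0 × 10^-6 = 5.00 × 10^-9
Let x = [H+] at equilibrium. Ka = x²/(0.0572 − x).
Since Ka ≪ C₀, x ≈ √(Ka·C₀) = 1.69 × 10^-5 M.
(x/C₀ = 0.03% < 5%, so the approximation holds.)
pH = −log(1.69 × 10^-5) = 4.77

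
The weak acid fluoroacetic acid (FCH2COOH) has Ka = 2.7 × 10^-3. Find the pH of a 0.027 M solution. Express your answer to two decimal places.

FCH2COOH ⇌ FCH2COO- + H+
Ka = [H+]²/(0.027 − [H+]) = 2.7 × 10^-3
Here C₀/Ka ≈ 10, so the small-[H+] approximation fails. Use the quadratic:
[H+] = (−Ka + √(Ka² + 4·Ka·C₀))/2 = 7.29 × 10^-3 M
pH = −log[H+] = −log(7.29 × 10^-3) = 2.14

pH = 2.14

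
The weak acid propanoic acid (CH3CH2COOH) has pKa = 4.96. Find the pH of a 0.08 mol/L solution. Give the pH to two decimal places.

pH = 3.03

CH3CH2COOH ⇌ CH3CH2COO- + H+
Ka = 10^(−4.96) = 1.10 × 10^-5
From the ICE table, Ka = [H+]²/(0.08 − [H+]) = 1.10 × 10^-5.
Assume [H+] ≪ 0.08: [H+] ≈ √(1.10 × 10^-5 × 0.08) = 9.38 × 10^-4 M
Check: 1.2% ionized — well under 5%, approximation valid.
pH = −log(9.38 × 10^-4) = 3.03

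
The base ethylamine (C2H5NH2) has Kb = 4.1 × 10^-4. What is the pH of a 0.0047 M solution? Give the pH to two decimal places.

C2H5NH2 + H2O ⇌ C2H5NH3+ + OH-
Kb = [OH-]²/(0.0047 − [OH-]) = 4.1 × 10^-4
[OH-] is not negligible relative to C₀; solve [OH-]² + 0.00041·[OH-] − 1.93e-06 = 0.
[OH-] = [−0.00041 + √(0.00041² + 7.71e-06)]/2 = 1.20 × 10^-3 M
pOH = −log(1.20 × 10^-3) = 2.92; pH = 14.00 − 2.92 = 11.08

pH = 11.08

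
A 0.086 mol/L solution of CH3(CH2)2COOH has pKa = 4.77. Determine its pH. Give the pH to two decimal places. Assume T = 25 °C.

CH3(CH2)2COOH ⇌ CH3(CH2)2COO- + H+
Ka = 10^(−4.77) = 1.70 × 10^-5
Ka = x²/(0.086 − x) = 1.70 × 10^-5
Since Ka ≪ C₀, x ≈ √(Ka·C₀) = 1.21 × 10^-3 M.
Check: 1.4% ionized — well under 5%, approximation valid.
pH = −log(1.21 × 10^-3) = 2.92

pH = 2.92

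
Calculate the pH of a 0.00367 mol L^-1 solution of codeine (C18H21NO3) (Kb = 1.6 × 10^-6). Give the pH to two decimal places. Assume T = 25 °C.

C18H21NO3 + H2O ⇌ C18H22NO3+ + OH-
Kb = [OH-]²/(0.00367 − [OH-]) = 1.6 × 10^-6
Since Kb ≪ C₀, [OH-] ≈ √(Kb·C₀) = 7.66 × 10^-5 M.
pOH = −log(7.66 × 10^-5) = 4.12; pH = 14.00 − 4.12 = 9.88

pH = 9.88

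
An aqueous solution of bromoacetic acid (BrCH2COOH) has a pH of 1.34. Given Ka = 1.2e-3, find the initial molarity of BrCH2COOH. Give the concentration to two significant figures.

C₀ = 1.8 M

[H+] = 10^(-1.34) = 4.57 × 10^-2 M = x
Ka = x²/(C₀ − x) ⇒ C₀ = x + x²/Ka
C₀ = 4.57 × 10^-2 + (4.57 × 10^-2)²/(1.2 × 10^-3) = 1.79 M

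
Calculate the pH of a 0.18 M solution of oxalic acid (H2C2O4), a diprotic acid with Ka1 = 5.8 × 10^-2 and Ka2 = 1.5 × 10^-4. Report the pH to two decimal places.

Since Ka1 ≫ Ka2, the first ionization dominates [H+].
Ka1 = x²/(0.18 − x) = 5.8 × 10^-2
Solving the quadratic: x = (−Ka1 + √(Ka1² + 4·Ka1·C₀))/2 = 7.72 × 10^-2 M
pH = −log(7.72 × 10^-2) = 1.11

pH = 1.11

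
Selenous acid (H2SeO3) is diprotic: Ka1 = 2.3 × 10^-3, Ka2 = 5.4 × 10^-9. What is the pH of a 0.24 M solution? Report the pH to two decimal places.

Since Ka1 ≫ Ka2, the first ionization dominates [H+].
Ka1 = x²/(0.24 − x) = 2.3 × 10^-3
Solving the quadratic: x = (−Ka1 + √(Ka1² + 4·Ka1·C₀))/2 = 2.24 × 10^-2 M
pH = −log(2.24 × 10^-2) = 1.65

pH = 1.65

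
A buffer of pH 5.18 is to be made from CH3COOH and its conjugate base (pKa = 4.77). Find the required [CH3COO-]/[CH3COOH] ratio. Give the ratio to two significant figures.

pH = pKa + log(r) ⇒ log(r) = 5.18 − 4.77 = +0.41
r = [CH3COO-]/[CH3COOH] = 10^(+0.41) = 2.57

ratio = 2.6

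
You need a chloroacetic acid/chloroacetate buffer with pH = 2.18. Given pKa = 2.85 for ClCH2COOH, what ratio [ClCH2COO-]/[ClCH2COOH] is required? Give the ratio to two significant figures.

pH = pKa + log(r) ⇒ log(r) = 2.18 − 2.85 = -0.67
r = [ClCH2COO-]/[ClCH2COOH] = 10^(-0.67) = 0.214

ratio = 0.21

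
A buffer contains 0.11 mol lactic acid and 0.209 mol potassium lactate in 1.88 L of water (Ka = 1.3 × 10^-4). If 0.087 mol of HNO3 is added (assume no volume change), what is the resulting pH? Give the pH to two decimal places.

Added H+ converts CH3CH(OH)COO- to CH3CH(OH)COOH: CH3CH(OH)COOH → 0.197 mol, CH3CH(OH)COO- → 0.122 mol.
pKa = −log(1.3 × 10^-4) = 3.886
Henderson–Hasselbalch with mole ratio 0.122/0.197: pH = 3.886 + (-0.208)

pH = 3.68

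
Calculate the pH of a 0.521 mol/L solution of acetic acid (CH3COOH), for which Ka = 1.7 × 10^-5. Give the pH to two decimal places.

pH = 2.53

CH3COOH ⇌ CH3COO- + H+
Ka = [H+]²/(0.521 − [H+]) = 1.7 × 10^-5
Assume [H+] ≪ 0.521: [H+] ≈ √(1.7 × 10^-5 × 0.521) = 2.98 × 10^-3 M
pH = −log(2.98 × 10^-3) = 2.53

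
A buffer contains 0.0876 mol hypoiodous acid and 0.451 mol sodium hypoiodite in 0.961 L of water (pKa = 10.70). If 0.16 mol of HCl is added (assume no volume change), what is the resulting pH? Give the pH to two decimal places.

pH = 10.77

After neutralization: n(HOI) = 0.248 mol, n(OI-) = 0.291 mol.
pH = pKa + log([A⁻]/[HA]) = 10.70 + log(0.291/0.248) = 10.70 +0.069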